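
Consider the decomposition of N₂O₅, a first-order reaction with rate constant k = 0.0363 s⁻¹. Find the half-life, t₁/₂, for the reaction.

19.09 s

Step 1: For a first-order reaction, t₁/₂ = ln(2)/k
Step 2: t₁/₂ = ln(2)/0.0363
Step 3: t₁/₂ = 0.6931/0.0363 = 19.09 s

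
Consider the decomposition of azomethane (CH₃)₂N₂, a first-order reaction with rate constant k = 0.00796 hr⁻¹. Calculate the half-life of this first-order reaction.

87.08 hr

Step 1: For a first-order reaction, t₁/₂ = ln(2)/k
Step 2: t₁/₂ = ln(2)/0.00796
Step 3: t₁/₂ = 0.6931/0.00796 = 87.08 hr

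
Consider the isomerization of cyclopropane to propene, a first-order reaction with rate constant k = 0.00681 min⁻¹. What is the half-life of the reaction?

101.8 min

Step 1: For a first-order reaction, t₁/₂ = ln(2)/k
Step 2: t₁/₂ = ln(2)/0.00681
Step 3: t₁/₂ = 0.6931/0.00681 = 101.8 min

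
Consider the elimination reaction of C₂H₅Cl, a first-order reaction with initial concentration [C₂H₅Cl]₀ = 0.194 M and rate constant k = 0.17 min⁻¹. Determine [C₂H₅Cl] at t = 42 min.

0.0001538 M

Step 1: For a first-order reaction: [C₂H₅Cl] = [C₂H₅Cl]₀ × e^(-kt)
Step 2: [C₂H₅Cl] = 0.194 × e^(-0.17 × 42)
Step 3: [C₂H₅Cl] = 0.194 × e^(-7.14)
Step 4: [C₂H₅Cl] = 0.194 × 0.000792752 = 0.0001538 M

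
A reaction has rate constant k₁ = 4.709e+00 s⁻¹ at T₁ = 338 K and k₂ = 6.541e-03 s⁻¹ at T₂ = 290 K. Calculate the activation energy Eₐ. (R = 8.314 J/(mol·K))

111.7 kJ/mol

Step 1: Use the two-temperature Arrhenius form: ln(k₂/k₁) = -Eₐ/R × (1/T₂ - 1/T₁)
Step 2: ln(k₂/k₁) = ln(6.541e-03/4.709e+00) = ln(0.00138904) = -6.57914
Step 3: 1/T₂ - 1/T₁ = 1/290 - 1/338 = 4.896960e-04 K⁻¹
Step 4: Eₐ = -R × ln(k₂/k₁) / (1/T₂ - 1/T₁) = -8.314 × -6.57914 / 4.896960e-04
Step 5: Eₐ = 1.1170e+05 J/mol = 111.7 kJ/mol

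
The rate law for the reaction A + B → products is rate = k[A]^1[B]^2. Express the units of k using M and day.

M⁻²·day⁻¹

Step 1: Overall order = 1 + 2 = 3.
Step 2: rate has units M·day⁻¹; [A]^1[B]^2 has units M^3.
Step 3: k = rate/([A]^1[B]^2), so units of k = M^(1-3)·day⁻¹ = M⁻²·day⁻¹.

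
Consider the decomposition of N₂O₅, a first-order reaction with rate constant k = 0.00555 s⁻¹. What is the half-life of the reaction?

124.9 s

Step 1: For a first-order reaction, t₁/₂ = ln(2)/k
Step 2: t₁/₂ = ln(2)/0.00555
Step 3: t₁/₂ = 0.6931/0.00555 = 124.9 s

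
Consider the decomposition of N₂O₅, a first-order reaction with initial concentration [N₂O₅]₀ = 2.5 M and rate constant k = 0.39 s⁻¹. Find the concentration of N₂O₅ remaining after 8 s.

0.1104 M

Step 1: For a first-order reaction: [N₂O₅] = [N₂O₅]₀ × e^(-kt)
Step 2: [N₂O₅] = 2.5 × e^(-0.39 × 8)
Step 3: [N₂O₅] = 2.5 × e^(-3.12)
Step 4: [N₂O₅] = 2.5 × 0.0441572 = 0.1104 M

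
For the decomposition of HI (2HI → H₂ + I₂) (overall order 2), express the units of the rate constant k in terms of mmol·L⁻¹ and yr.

(mmol·L⁻¹)⁻¹·yr⁻¹

Step 1: For overall order n, rate = k × (concentration)^n.
Step 2: Rate has units mmol·L⁻¹·yr⁻¹; concentration term has units (mmol·L⁻¹)^2.
Step 3: k = rate / (concentration)^n, so units of k = (mmol·L⁻¹)^(1-2)·yr⁻¹ = (mmol·L⁻¹)⁻¹·yr⁻¹.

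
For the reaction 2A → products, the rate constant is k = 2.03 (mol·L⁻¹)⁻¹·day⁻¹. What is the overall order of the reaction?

second order (2)

Step 1: The units of k for an nth-order reaction are (concentration)^(1-n)·(time)⁻¹.
Step 2: Here k has units (mol·L⁻¹)⁻¹·day⁻¹, so the concentration exponent is -1.
Step 3: 1 - n = -1 ⇒ n = 2. The reaction is second order.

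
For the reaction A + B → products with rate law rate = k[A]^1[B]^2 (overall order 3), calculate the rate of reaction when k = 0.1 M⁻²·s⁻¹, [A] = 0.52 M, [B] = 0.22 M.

0.002517 M/s

Step 1: The rate law is rate = k[A]^1[B]^2, overall order = 1+2 = 3
Step 2: Substitute values: rate = 0.1 × (0.52)^1 × (0.22)^2
Step 3: rate = 0.1 × 0.52 × 0.0484 = 0.0025168 M/s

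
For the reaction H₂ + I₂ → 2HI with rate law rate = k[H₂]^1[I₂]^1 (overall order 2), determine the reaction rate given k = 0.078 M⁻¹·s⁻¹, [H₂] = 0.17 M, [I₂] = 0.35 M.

0.004641 M/s

Step 1: The rate law is rate = k[H₂]^1[I₂]^1, overall order = 1+1 = 2
Step 2: Substitute values: rate = 0.078 × (0.17)^1 × (0.35)^1
Step 3: rate = 0.078 × 0.17 × 0.35 = 0.004641 M/s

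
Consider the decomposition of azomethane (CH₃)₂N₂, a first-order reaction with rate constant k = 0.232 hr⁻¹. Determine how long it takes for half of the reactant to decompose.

2.988 hr

Step 1: For a first-order reaction, t₁/₂ = ln(2)/k
Step 2: t₁/₂ = ln(2)/0.232
Step 3: t₁/₂ = 0.6931/0.232 = 2.988 hr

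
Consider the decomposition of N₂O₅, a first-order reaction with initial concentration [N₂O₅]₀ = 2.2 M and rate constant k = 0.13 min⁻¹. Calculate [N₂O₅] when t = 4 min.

1.308 M

Step 1: For a first-order reaction: [N₂O₅] = [N₂O₅]₀ × e^(-kt)
Step 2: [N₂O₅] = 2.2 × e^(-0.13 × 4)
Step 3: [N₂O₅] = 2.2 × e^(-0.52)
Step 4: [N₂O₅] = 2.2 × 0.594521 = 1.308 M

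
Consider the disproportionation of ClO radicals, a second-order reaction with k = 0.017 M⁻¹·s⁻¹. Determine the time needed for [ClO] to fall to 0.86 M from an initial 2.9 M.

48.12 s

Step 1: For second-order: t = (1/[ClO] - 1/[ClO]₀)/k
Step 2: t = (1/0.86 - 1/2.9)/0.017
Step 3: t = (1.163 - 0.3448)/0.017
Step 4: t = 0.818/0.017 = 48.12 s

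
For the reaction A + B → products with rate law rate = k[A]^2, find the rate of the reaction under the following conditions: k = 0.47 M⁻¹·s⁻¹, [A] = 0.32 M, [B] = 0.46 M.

0.04813 M/s

Step 1: The rate law is rate = k[A]^2
Step 2: Note that the rate does not depend on [B] (zero order in B).
Step 3: rate = 0.47 × (0.32)^2 = 0.048128 M/s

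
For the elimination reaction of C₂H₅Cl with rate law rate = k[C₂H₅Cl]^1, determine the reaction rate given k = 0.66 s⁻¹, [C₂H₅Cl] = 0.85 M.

0.561 M/s

Step 1: Identify the rate law: rate = k[C₂H₅Cl]^1
Step 2: Substitute values: rate = 0.66 × (0.85)^1
Step 3: Calculate: rate = 0.66 × 0.85 = 0.561 M/s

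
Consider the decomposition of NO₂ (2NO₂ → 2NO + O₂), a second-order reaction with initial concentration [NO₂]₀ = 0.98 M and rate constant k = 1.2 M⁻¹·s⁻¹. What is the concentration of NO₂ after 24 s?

0.03353 M

Step 1: For a second-order reaction: 1/[NO₂] = 1/[NO₂]₀ + kt
Step 2: 1/[NO₂] = 1/0.98 + 1.2 × 24
Step 3: 1/[NO₂] = 1.02 + 28.8 = 29.82
Step 4: [NO₂] = 1/29.82 = 0.03353 M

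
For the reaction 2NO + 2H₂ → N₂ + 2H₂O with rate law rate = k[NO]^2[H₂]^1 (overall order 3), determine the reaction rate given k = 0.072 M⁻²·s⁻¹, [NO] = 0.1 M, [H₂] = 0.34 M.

0.0002448 M/s

Step 1: The rate law is rate = k[NO]^2[H₂]^1, overall order = 2+1 = 3
Step 2: Substitute values: rate = 0.072 × (0.1)^2 × (0.34)^1
Step 3: rate = 0.072 × 0.01 × 0.34 = 0.0002448 M/s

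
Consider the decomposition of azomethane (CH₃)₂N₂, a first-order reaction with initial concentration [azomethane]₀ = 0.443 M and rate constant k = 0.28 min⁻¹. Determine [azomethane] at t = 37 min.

1.403e-05 M

Step 1: For a first-order reaction: [azomethane] = [azomethane]₀ × e^(-kt)
Step 2: [azomethane] = 0.443 × e^(-0.28 × 37)
Step 3: [azomethane] = 0.443 × e^(-10.36)
Step 4: [azomethane] = 0.443 × 3.16745e-05 = 1.403e-05 M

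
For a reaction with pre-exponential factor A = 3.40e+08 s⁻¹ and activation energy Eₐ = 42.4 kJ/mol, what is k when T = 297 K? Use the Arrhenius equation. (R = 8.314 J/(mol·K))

1.19e+01 s⁻¹

Step 1: Use the Arrhenius equation: k = A × exp(-Eₐ/RT)
Step 2: Convert Eₐ to J/mol: 42.4 kJ/mol = 42400 J/mol
Step 3: Calculate the exponent: -Eₐ/(RT) = -42400/(8.314 × 297) = -17.17115
Step 4: k = 3.40e+08 × exp(-17.17115)
Step 5: k = 3.40e+08 × 3.48871e-08 = 1.1862e+01 s⁻¹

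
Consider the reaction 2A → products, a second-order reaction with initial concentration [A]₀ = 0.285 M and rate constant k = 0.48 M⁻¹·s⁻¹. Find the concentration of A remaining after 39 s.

0.04499 M

Step 1: For a second-order reaction: 1/[A] = 1/[A]₀ + kt
Step 2: 1/[A] = 1/0.285 + 0.48 × 39
Step 3: 1/[A] = 3.509 + 18.72 = 22.23
Step 4: [A] = 1/22.23 = 0.04499 M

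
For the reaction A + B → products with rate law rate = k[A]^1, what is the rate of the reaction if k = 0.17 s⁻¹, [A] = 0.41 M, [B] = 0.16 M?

0.0697 M/s

Step 1: The rate law is rate = k[A]^1
Step 2: Note that the rate does not depend on [B] (zero order in B).
Step 3: rate = 0.17 × (0.41)^1 = 0.0697 M/s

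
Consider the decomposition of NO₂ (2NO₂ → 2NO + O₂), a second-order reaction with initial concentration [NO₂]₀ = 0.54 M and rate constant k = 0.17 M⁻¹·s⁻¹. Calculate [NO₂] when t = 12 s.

0.2569 M

Step 1: For a second-order reaction: 1/[NO₂] = 1/[NO₂]₀ + kt
Step 2: 1/[NO₂] = 1/0.54 + 0.17 × 12
Step 3: 1/[NO₂] = 1.852 + 2.04 = 3.892
Step 4: [NO₂] = 1/3.892 = 0.2569 M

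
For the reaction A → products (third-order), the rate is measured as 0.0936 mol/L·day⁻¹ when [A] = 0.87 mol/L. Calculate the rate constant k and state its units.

0.1421 (mol/L)⁻²·day⁻¹

Step 1: rate = k[A]^3, so k = rate / [A]^3.
Step 2: k = 0.0936 / (0.87)^3 = 0.0936 / 0.6585.
Step 3: k = 0.1421 (mol/L)⁻²·day⁻¹.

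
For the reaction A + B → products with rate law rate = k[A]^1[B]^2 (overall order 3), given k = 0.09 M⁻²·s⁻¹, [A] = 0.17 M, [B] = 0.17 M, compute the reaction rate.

0.0004422 M/s

Step 1: The rate law is rate = k[A]^1[B]^2, overall order = 1+2 = 3
Step 2: Substitute values: rate = 0.09 × (0.17)^1 × (0.17)^2
Step 3: rate = 0.09 × 0.17 × 0.0289 = 0.00044217 M/s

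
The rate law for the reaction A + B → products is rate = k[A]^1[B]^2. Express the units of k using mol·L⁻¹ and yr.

(mol·L⁻¹)⁻²·yr⁻¹

Step 1: Overall order = 1 + 2 = 3.
Step 2: rate has units mol·L⁻¹·yr⁻¹; [A]^1[B]^2 has units (mol·L⁻¹)^3.
Step 3: k = rate/([A]^1[B]^2), so units of k = (mol·L⁻¹)^(1-3)·yr⁻¹ = (mol·L⁻¹)⁻²·yr⁻¹.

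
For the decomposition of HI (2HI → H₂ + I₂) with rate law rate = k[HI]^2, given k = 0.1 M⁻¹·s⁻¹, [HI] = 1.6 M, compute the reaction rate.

0.256 M/s

Step 1: Identify the rate law: rate = k[HI]^2
Step 2: Substitute values: rate = 0.1 × (1.6)^2
Step 3: Calculate: rate = 0.1 × 2.56 = 0.256 M/s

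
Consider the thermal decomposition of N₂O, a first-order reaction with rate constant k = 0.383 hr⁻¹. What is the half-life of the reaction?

1.81 hr

Step 1: For a first-order reaction, t₁/₂ = ln(2)/k
Step 2: t₁/₂ = ln(2)/0.383
Step 3: t₁/₂ = 0.6931/0.383 = 1.81 hr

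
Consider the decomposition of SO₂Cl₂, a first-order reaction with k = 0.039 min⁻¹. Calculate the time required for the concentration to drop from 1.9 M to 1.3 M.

9.731 min

Step 1: For first-order: t = ln([SO₂Cl₂]₀/[SO₂Cl₂])/k
Step 2: t = ln(1.9/1.3)/0.039
Step 3: t = ln(1.462)/0.039
Step 4: t = 0.3795/0.039 = 9.731 min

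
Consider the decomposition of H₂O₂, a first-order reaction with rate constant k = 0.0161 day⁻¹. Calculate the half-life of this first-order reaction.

43.05 day

Step 1: For a first-order reaction, t₁/₂ = ln(2)/k
Step 2: t₁/₂ = ln(2)/0.0161
Step 3: t₁/₂ = 0.6931/0.0161 = 43.05 day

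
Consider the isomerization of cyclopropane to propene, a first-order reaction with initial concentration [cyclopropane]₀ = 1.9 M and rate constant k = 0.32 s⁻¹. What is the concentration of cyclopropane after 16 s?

0.01135 M

Step 1: For a first-order reaction: [cyclopropane] = [cyclopropane]₀ × e^(-kt)
Step 2: [cyclopropane] = 1.9 × e^(-0.32 × 16)
Step 3: [cyclopropane] = 1.9 × e^(-5.12)
Step 4: [cyclopropane] = 1.9 × 0.00597602 = 0.01135 M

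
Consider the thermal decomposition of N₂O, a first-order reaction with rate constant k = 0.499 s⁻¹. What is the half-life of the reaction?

1.389 s

Step 1: For a first-order reaction, t₁/₂ = ln(2)/k
Step 2: t₁/₂ = ln(2)/0.499
Step 3: t₁/₂ = 0.6931/0.499 = 1.389 s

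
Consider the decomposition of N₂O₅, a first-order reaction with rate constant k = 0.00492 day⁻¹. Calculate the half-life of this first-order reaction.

140.9 day

Step 1: For a first-order reaction, t₁/₂ = ln(2)/k
Step 2: t₁/₂ = ln(2)/0.00492
Step 3: t₁/₂ = 0.6931/0.00492 = 140.9 day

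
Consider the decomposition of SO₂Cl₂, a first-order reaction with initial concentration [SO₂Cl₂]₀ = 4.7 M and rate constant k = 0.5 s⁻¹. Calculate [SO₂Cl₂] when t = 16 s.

0.001577 M

Step 1: For a first-order reaction: [SO₂Cl₂] = [SO₂Cl₂]₀ × e^(-kt)
Step 2: [SO₂Cl₂] = 4.7 × e^(-0.5 × 16)
Step 3: [SO₂Cl₂] = 4.7 × e^(-8)
Step 4: [SO₂Cl₂] = 4.7 × 0.000335463 = 0.001577 M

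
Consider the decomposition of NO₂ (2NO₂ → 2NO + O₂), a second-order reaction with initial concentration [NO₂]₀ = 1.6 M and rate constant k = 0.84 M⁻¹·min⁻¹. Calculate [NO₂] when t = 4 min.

0.2509 M

Step 1: For a second-order reaction: 1/[NO₂] = 1/[NO₂]₀ + kt
Step 2: 1/[NO₂] = 1/1.6 + 0.84 × 4
Step 3: 1/[NO₂] = 0.625 + 3.36 = 3.985
Step 4: [NO₂] = 1/3.985 = 0.2509 M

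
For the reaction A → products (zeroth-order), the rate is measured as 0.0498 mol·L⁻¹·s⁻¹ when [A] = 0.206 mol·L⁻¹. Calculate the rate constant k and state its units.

0.0498 mol·L⁻¹·s⁻¹

Step 1: For a zeroth-order reaction, rate = k (independent of concentration).
Step 2: k = rate = 0.0498 mol·L⁻¹·s⁻¹.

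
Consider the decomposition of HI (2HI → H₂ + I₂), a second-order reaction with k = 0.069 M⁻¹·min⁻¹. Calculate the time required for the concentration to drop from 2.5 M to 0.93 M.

9.787 min

Step 1: For second-order: t = (1/[HI] - 1/[HI]₀)/k
Step 2: t = (1/0.93 - 1/2.5)/0.069
Step 3: t = (1.075 - 0.4)/0.069
Step 4: t = 0.6753/0.069 = 9.787 min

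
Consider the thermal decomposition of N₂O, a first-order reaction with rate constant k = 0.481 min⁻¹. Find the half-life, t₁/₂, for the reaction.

1.441 min

Step 1: For a first-order reaction, t₁/₂ = ln(2)/k
Step 2: t₁/₂ = ln(2)/0.481
Step 3: t₁/₂ = 0.6931/0.481 = 1.441 min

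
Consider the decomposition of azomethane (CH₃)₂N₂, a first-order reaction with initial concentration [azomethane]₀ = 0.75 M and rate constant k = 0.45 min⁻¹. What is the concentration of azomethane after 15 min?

0.0008782 M

Step 1: For a first-order reaction: [azomethane] = [azomethane]₀ × e^(-kt)
Step 2: [azomethane] = 0.75 × e^(-0.45 × 15)
Step 3: [azomethane] = 0.75 × e^(-6.75)
Step 4: [azomethane] = 0.75 × 0.00117088 = 0.0008782 M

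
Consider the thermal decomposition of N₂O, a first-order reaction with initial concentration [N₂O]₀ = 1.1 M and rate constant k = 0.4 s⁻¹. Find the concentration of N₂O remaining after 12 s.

0.009053 M

Step 1: For a first-order reaction: [N₂O] = [N₂O]₀ × e^(-kt)
Step 2: [N₂O] = 1.1 × e^(-0.4 × 12)
Step 3: [N₂O] = 1.1 × e^(-4.8)
Step 4: [N₂O] = 1.1 × 0.00822975 = 0.009053 M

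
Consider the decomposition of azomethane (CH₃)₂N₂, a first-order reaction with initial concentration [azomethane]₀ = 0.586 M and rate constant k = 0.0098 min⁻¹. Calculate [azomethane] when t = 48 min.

0.3661 M

Step 1: For a first-order reaction: [azomethane] = [azomethane]₀ × e^(-kt)
Step 2: [azomethane] = 0.586 × e^(-0.0098 × 48)
Step 3: [azomethane] = 0.586 × e^(-0.4704)
Step 4: [azomethane] = 0.586 × 0.624752 = 0.3661 M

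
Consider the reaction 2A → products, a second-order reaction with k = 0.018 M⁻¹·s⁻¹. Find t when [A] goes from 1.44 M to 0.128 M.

395.4 s

Step 1: For second-order: t = (1/[A] - 1/[A]₀)/k
Step 2: t = (1/0.128 - 1/1.44)/0.018
Step 3: t = (7.812 - 0.6944)/0.018
Step 4: t = 7.118/0.018 = 395.4 s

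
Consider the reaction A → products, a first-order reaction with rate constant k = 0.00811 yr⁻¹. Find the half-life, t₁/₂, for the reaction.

85.47 yr

Step 1: For a first-order reaction, t₁/₂ = ln(2)/k
Step 2: t₁/₂ = ln(2)/0.00811
Step 3: t₁/₂ = 0.6931/0.00811 = 85.47 yr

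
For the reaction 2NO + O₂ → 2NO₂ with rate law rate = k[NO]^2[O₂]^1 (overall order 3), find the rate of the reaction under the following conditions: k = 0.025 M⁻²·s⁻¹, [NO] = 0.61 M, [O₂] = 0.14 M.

0.001302 M/s

Step 1: The rate law is rate = k[NO]^2[O₂]^1, overall order = 2+1 = 3
Step 2: Substitute values: rate = 0.025 × (0.61)^2 × (0.14)^1
Step 3: rate = 0.025 × 0.3721 × 0.14 = 0.00130235 M/s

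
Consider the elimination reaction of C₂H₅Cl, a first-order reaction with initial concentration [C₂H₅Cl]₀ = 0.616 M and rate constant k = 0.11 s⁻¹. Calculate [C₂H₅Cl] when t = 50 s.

0.002517 M

Step 1: For a first-order reaction: [C₂H₅Cl] = [C₂H₅Cl]₀ × e^(-kt)
Step 2: [C₂H₅Cl] = 0.616 × e^(-0.11 × 50)
Step 3: [C₂H₅Cl] = 0.616 × e^(-5.5)
Step 4: [C₂H₅Cl] = 0.616 × 0.00408677 = 0.002517 M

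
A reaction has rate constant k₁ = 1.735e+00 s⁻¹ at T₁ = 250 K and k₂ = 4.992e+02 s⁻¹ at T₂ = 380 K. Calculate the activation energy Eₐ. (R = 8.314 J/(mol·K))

34.4 kJ/mol

Step 1: Use the two-temperature Arrhenius form: ln(k₂/k₁) = -Eₐ/R × (1/T₂ - 1/T₁)
Step 2: ln(k₂/k₁) = ln(4.992e+02/1.735e+00) = ln(287.723) = 5.662
Step 3: 1/T₂ - 1/T₁ = 1/380 - 1/250 = -1.368421e-03 K⁻¹
Step 4: Eₐ = -R × ln(k₂/k₁) / (1/T₂ - 1/T₁) = -8.314 × 5.662 / -1.368421e-03
Step 5: Eₐ = 3.4400e+04 J/mol = 34.4 kJ/mol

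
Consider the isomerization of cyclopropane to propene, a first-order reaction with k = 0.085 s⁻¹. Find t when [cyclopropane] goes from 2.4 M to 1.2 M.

8.155 s

Step 1: For first-order: t = ln([cyclopropane]₀/[cyclopropane])/k
Step 2: t = ln(2.4/1.2)/0.085
Step 3: t = ln(2)/0.085
Step 4: t = 0.6931/0.085 = 8.155 s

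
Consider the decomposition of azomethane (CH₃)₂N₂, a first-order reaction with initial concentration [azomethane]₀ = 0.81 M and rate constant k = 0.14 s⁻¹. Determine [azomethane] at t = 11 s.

0.1736 M

Step 1: For a first-order reaction: [azomethane] = [azomethane]₀ × e^(-kt)
Step 2: [azomethane] = 0.81 × e^(-0.14 × 11)
Step 3: [azomethane] = 0.81 × e^(-1.54)
Step 4: [azomethane] = 0.81 × 0.214381 = 0.1736 M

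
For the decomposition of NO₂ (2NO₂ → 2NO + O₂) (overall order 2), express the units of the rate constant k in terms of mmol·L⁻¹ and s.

(mmol·L⁻¹)⁻¹·s⁻¹

Step 1: For overall order n, rate = k × (concentration)^n.
Step 2: Rate has units mmol·L⁻¹·s⁻¹; concentration term has units (mmol·L⁻¹)^2.
Step 3: k = rate / (concentration)^n, so units of k = (mmol·L⁻¹)^(1-2)·s⁻¹ = (mmol·L⁻¹)⁻¹·s⁻¹.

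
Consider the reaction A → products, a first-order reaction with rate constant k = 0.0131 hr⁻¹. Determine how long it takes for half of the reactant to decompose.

52.91 hr

Step 1: For a first-order reaction, t₁/₂ = ln(2)/k
Step 2: t₁/₂ = ln(2)/0.0131
Step 3: t₁/₂ = 0.6931/0.0131 = 52.91 hr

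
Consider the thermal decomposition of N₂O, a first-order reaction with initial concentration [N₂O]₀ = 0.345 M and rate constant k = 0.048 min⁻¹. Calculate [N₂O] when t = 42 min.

0.04595 M

Step 1: For a first-order reaction: [N₂O] = [N₂O]₀ × e^(-kt)
Step 2: [N₂O] = 0.345 × e^(-0.048 × 42)
Step 3: [N₂O] = 0.345 × e^(-2.016)
Step 4: [N₂O] = 0.345 × 0.133187 = 0.04595 M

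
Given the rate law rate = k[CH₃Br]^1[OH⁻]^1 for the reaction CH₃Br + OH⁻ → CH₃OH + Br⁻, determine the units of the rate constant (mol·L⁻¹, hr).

(mol·L⁻¹)⁻¹·hr⁻¹

Step 1: Overall order = 1 + 1 = 2.
Step 2: rate has units mol·L⁻¹·hr⁻¹; [CH₃Br]^1[OH⁻]^1 has units (mol·L⁻¹)^2.
Step 3: k = rate/([CH₃Br]^1[OH⁻]^1), so units of k = (mol·L⁻¹)^(1-2)·hr⁻¹ = (mol·L⁻¹)⁻¹·hr⁻¹.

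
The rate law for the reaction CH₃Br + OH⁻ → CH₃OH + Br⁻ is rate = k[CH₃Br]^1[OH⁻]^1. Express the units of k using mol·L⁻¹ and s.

(mol·L⁻¹)⁻¹·s⁻¹

Step 1: Overall order = 1 + 1 = 2.
Step 2: rate has units mol·L⁻¹·s⁻¹; [CH₃Br]^1[OH⁻]^1 has units (mol·L⁻¹)^2.
Step 3: k = rate/([CH₃Br]^1[OH⁻]^1), so units of k = (mol·L⁻¹)^(1-2)·s⁻¹ = (mol·L⁻¹)⁻¹·s⁻¹.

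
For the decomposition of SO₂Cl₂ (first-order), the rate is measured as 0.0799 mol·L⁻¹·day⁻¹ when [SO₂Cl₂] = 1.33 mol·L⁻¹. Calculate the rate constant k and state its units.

0.06008 day⁻¹

Step 1: rate = k[SO₂Cl₂]^1, so k = rate / [SO₂Cl₂]^1.
Step 2: k = 0.0799 / (1.33)^1 = 0.0799 / 1.33.
Step 3: k = 0.06008 day⁻¹.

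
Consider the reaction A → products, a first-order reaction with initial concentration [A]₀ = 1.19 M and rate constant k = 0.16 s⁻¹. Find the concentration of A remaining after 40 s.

0.001977 M

Step 1: For a first-order reaction: [A] = [A]₀ × e^(-kt)
Step 2: [A] = 1.19 × e^(-0.16 × 40)
Step 3: [A] = 1.19 × e^(-6.4)
Step 4: [A] = 1.19 × 0.00166156 = 0.001977 M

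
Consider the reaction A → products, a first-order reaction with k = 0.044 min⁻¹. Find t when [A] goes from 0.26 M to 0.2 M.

5.963 min

Step 1: For first-order: t = ln([A]₀/[A])/k
Step 2: t = ln(0.26/0.2)/0.044
Step 3: t = ln(1.3)/0.044
Step 4: t = 0.2624/0.044 = 5.963 min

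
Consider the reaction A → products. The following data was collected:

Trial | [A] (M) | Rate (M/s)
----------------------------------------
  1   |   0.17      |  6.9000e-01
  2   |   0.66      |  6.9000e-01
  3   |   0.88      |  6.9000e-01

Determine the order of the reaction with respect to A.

zeroth order (0)

Step 1: Compare trials - when concentration changes, rate stays constant.
Step 2: rate₂/rate₁ = 6.9000e-01/6.9000e-01 = 1
Step 3: [A]₂/[A]₁ = 0.66/0.17 = 3.882
Step 4: Since rate ratio ≈ (conc ratio)^0, the reaction is zeroth order.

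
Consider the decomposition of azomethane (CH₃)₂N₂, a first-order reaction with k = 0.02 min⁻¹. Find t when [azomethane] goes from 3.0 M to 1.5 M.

34.66 min

Step 1: For first-order: t = ln([azomethane]₀/[azomethane])/k
Step 2: t = ln(3.0/1.5)/0.02
Step 3: t = ln(2)/0.02
Step 4: t = 0.6931/0.02 = 34.66 min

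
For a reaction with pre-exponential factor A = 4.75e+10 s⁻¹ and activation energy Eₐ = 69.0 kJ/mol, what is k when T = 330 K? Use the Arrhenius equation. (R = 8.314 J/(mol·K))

5.68e-01 s⁻¹

Step 1: Use the Arrhenius equation: k = A × exp(-Eₐ/RT)
Step 2: Convert Eₐ to J/mol: 69.0 kJ/mol = 69000 J/mol
Step 3: Calculate the exponent: -Eₐ/(RT) = -69000/(8.314 × 330) = -25.14926
Step 4: k = 4.75e+10 × exp(-25.14926)
Step 5: k = 4.75e+10 × 1.19623e-11 = 5.6821e-01 s⁻¹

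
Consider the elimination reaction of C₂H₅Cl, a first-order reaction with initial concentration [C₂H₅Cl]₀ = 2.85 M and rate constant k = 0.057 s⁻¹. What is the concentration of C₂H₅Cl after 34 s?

0.4104 M

Step 1: For a first-order reaction: [C₂H₅Cl] = [C₂H₅Cl]₀ × e^(-kt)
Step 2: [C₂H₅Cl] = 2.85 × e^(-0.057 × 34)
Step 3: [C₂H₅Cl] = 2.85 × e^(-1.938)
Step 4: [C₂H₅Cl] = 2.85 × 0.143992 = 0.4104 M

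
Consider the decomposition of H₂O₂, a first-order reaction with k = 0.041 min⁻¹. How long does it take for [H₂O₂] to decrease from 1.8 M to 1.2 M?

9.889 min

Step 1: For first-order: t = ln([H₂O₂]₀/[H₂O₂])/k
Step 2: t = ln(1.8/1.2)/0.041
Step 3: t = ln(1.5)/0.041
Step 4: t = 0.4055/0.041 = 9.889 min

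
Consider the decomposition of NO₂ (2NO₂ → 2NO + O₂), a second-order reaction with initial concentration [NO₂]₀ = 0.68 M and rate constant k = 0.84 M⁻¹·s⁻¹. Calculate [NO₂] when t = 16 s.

0.06707 M

Step 1: For a second-order reaction: 1/[NO₂] = 1/[NO₂]₀ + kt
Step 2: 1/[NO₂] = 1/0.68 + 0.84 × 16
Step 3: 1/[NO₂] = 1.471 + 13.44 = 14.91
Step 4: [NO₂] = 1/14.91 = 0.06707 M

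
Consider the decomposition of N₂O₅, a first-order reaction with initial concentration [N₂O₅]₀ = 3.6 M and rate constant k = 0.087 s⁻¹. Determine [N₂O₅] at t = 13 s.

1.162 M

Step 1: For a first-order reaction: [N₂O₅] = [N₂O₅]₀ × e^(-kt)
Step 2: [N₂O₅] = 3.6 × e^(-0.087 × 13)
Step 3: [N₂O₅] = 3.6 × e^(-1.131)
Step 4: [N₂O₅] = 3.6 × 0.32271 = 1.162 M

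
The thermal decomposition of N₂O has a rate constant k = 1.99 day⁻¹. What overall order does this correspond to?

first order (1)

Step 1: The units of k for an nth-order reaction are (concentration)^(1-n)·(time)⁻¹.
Step 2: Here k has units day⁻¹, so the concentration exponent is 0.
Step 3: 1 - n = 0 ⇒ n = 1. The reaction is first order.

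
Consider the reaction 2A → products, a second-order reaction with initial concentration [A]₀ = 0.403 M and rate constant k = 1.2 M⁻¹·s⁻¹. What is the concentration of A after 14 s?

0.05186 M

Step 1: For a second-order reaction: 1/[A] = 1/[A]₀ + kt
Step 2: 1/[A] = 1/0.403 + 1.2 × 14
Step 3: 1/[A] = 2.481 + 16.8 = 19.28
Step 4: [A] = 1/19.28 = 0.05186 M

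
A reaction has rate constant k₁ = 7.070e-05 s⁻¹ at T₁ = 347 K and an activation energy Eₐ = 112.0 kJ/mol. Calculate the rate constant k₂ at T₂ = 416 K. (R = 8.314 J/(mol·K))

4.425e-02 s⁻¹

Step 1: Use the two-temperature Arrhenius form: ln(k₂/k₁) = -Eₐ/R × (1/T₂ - 1/T₁)
Step 2: Convert Eₐ to J/mol: 112.0 kJ/mol = 112000 J/mol
Step 3: 1/T₂ - 1/T₁ = 1/416 - 1/347 = -4.779982e-04 K⁻¹
Step 4: ln(k₂/k₁) = -112000/8.314 × -4.779982e-04 = 6.43923
Step 5: k₂ = k₁ × exp(6.43923) = 7.070e-05 × 6.25925e+02 = 4.425e-02 s⁻¹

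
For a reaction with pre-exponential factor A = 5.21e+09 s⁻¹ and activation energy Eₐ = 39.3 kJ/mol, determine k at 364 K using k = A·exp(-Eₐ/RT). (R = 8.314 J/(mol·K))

1.19e+04 s⁻¹

Step 1: Use the Arrhenius equation: k = A × exp(-Eₐ/RT)
Step 2: Convert Eₐ to J/mol: 39.3 kJ/mol = 39300 J/mol
Step 3: Calculate the exponent: -Eₐ/(RT) = -39300/(8.314 × 364) = -12.98617
Step 4: k = 5.21e+09 × exp(-12.98617)
Step 5: k = 5.21e+09 × 2.29181e-06 = 1.1940e+04 s⁻¹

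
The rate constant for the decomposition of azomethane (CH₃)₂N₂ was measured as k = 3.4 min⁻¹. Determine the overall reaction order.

first order (1)

Step 1: The units of k for an nth-order reaction are (concentration)^(1-n)·(time)⁻¹.
Step 2: Here k has units min⁻¹, so the concentration exponent is 0.
Step 3: 1 - n = 0 ⇒ n = 1. The reaction is first order.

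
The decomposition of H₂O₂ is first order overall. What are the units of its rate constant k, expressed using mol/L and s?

s⁻¹

Step 1: For overall order n, rate = k × (concentration)^n.
Step 2: Rate has units mol/L·s⁻¹; concentration term has units (mol/L)^1.
Step 3: k = rate / (concentration)^n, so units of k = (mol/L)^(1-1)·s⁻¹ = s⁻¹.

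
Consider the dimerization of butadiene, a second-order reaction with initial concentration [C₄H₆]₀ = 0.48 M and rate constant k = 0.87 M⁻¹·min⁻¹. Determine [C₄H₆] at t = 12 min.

0.07985 M

Step 1: For a second-order reaction: 1/[C₄H₆] = 1/[C₄H₆]₀ + kt
Step 2: 1/[C₄H₆] = 1/0.48 + 0.87 × 12
Step 3: 1/[C₄H₆] = 2.083 + 10.44 = 12.52
Step 4: [C₄H₆] = 1/12.52 = 0.07985 M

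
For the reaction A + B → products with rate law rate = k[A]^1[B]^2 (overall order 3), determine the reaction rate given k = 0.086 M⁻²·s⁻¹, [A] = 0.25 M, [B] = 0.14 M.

0.0004214 M/s

Step 1: The rate law is rate = k[A]^1[B]^2, overall order = 1+2 = 3
Step 2: Substitute values: rate = 0.086 × (0.25)^1 × (0.14)^2
Step 3: rate = 0.086 × 0.25 × 0.0196 = 0.0004214 M/s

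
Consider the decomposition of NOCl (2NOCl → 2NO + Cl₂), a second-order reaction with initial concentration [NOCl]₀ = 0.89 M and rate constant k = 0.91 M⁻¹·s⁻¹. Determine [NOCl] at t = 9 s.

0.1074 M

Step 1: For a second-order reaction: 1/[NOCl] = 1/[NOCl]₀ + kt
Step 2: 1/[NOCl] = 1/0.89 + 0.91 × 9
Step 3: 1/[NOCl] = 1.124 + 8.19 = 9.314
Step 4: [NOCl] = 1/9.314 = 0.1074 M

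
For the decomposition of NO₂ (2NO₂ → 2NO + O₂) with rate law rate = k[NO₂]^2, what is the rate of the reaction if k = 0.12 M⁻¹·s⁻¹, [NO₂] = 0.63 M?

0.04763 M/s

Step 1: Identify the rate law: rate = k[NO₂]^2
Step 2: Substitute values: rate = 0.12 × (0.63)^2
Step 3: Calculate: rate = 0.12 × 0.3969 = 0.047628 M/s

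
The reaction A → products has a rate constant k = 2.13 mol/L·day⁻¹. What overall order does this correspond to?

zeroth order (0)

Step 1: The units of k for an nth-order reaction are (concentration)^(1-n)·(time)⁻¹.
Step 2: Here k has units mol/L·day⁻¹, so the concentration exponent is 1.
Step 3: 1 - n = 1 ⇒ n = 0. The reaction is zeroth order.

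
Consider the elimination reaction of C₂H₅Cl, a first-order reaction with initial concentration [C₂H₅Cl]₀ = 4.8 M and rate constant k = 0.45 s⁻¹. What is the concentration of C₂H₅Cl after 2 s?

1.952 M

Step 1: For a first-order reaction: [C₂H₅Cl] = [C₂H₅Cl]₀ × e^(-kt)
Step 2: [C₂H₅Cl] = 4.8 × e^(-0.45 × 2)
Step 3: [C₂H₅Cl] = 4.8 × e^(-0.9)
Step 4: [C₂H₅Cl] = 4.8 × 0.40657 = 1.952 M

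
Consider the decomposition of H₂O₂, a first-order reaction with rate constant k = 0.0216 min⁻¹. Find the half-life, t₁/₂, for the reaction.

32.09 min

Step 1: For a first-order reaction, t₁/₂ = ln(2)/k
Step 2: t₁/₂ = ln(2)/0.0216
Step 3: t₁/₂ = 0.6931/0.0216 = 32.09 min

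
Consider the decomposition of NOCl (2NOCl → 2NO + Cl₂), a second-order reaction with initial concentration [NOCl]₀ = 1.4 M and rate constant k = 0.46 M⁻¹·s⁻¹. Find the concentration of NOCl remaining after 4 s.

0.3915 M

Step 1: For a second-order reaction: 1/[NOCl] = 1/[NOCl]₀ + kt
Step 2: 1/[NOCl] = 1/1.4 + 0.46 × 4
Step 3: 1/[NOCl] = 0.7143 + 1.84 = 2.554
Step 4: [NOCl] = 1/2.554 = 0.3915 M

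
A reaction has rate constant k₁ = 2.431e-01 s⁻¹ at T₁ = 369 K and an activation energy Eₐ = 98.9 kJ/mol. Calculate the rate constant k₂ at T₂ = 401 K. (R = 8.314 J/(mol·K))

3.184e+00 s⁻¹

Step 1: Use the two-temperature Arrhenius form: ln(k₂/k₁) = -Eₐ/R × (1/T₂ - 1/T₁)
Step 2: Convert Eₐ to J/mol: 98.9 kJ/mol = 98900 J/mol
Step 3: 1/T₂ - 1/T₁ = 1/401 - 1/369 = -2.162615e-04 K⁻¹
Step 4: ln(k₂/k₁) = -98900/8.314 × -2.162615e-04 = 2.57256
Step 5: k₂ = k₁ × exp(2.57256) = 2.431e-01 × 1.30993e+01 = 3.184e+00 s⁻¹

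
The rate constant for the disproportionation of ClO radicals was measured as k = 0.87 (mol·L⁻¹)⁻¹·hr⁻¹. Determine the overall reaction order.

second order (2)

Step 1: The units of k for an nth-order reaction are (concentration)^(1-n)·(time)⁻¹.
Step 2: Here k has units (mol·L⁻¹)⁻¹·hr⁻¹, so the concentration exponent is -1.
Step 3: 1 - n = -1 ⇒ n = 2. The reaction is second order.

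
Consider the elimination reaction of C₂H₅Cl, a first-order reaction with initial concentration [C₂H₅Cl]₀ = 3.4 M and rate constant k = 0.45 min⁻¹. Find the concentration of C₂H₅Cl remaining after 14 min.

0.006243 M

Step 1: For a first-order reaction: [C₂H₅Cl] = [C₂H₅Cl]₀ × e^(-kt)
Step 2: [C₂H₅Cl] = 3.4 × e^(-0.45 × 14)
Step 3: [C₂H₅Cl] = 3.4 × e^(-6.3)
Step 4: [C₂H₅Cl] = 3.4 × 0.0018363 = 0.006243 M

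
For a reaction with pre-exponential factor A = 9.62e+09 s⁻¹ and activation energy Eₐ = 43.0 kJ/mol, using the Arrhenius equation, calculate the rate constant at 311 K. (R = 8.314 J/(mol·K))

5.76e+02 s⁻¹

Step 1: Use the Arrhenius equation: k = A × exp(-Eₐ/RT)
Step 2: Convert Eₐ to J/mol: 43.0 kJ/mol = 43000 J/mol
Step 3: Calculate the exponent: -Eₐ/(RT) = -43000/(8.314 × 311) = -16.63022
Step 4: k = 9.62e+09 × exp(-16.63022)
Step 5: k = 9.62e+09 × 5.99221e-08 = 5.7645e+02 s⁻¹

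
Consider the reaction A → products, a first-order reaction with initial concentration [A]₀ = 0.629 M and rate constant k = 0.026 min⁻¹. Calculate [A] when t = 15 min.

0.4259 M

Step 1: For a first-order reaction: [A] = [A]₀ × e^(-kt)
Step 2: [A] = 0.629 × e^(-0.026 × 15)
Step 3: [A] = 0.629 × e^(-0.39)
Step 4: [A] = 0.629 × 0.677057 = 0.4259 M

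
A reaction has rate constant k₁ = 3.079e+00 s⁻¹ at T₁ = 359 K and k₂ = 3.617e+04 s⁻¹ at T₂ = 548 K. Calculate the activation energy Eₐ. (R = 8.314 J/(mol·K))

81.1 kJ/mol

Step 1: Use the two-temperature Arrhenius form: ln(k₂/k₁) = -Eₐ/R × (1/T₂ - 1/T₁)
Step 2: ln(k₂/k₁) = ln(3.617e+04/3.079e+00) = ln(11747.3) = 9.37138
Step 3: 1/T₂ - 1/T₁ = 1/548 - 1/359 = -9.606978e-04 K⁻¹
Step 4: Eₐ = -R × ln(k₂/k₁) / (1/T₂ - 1/T₁) = -8.314 × 9.37138 / -9.606978e-04
Step 5: Eₐ = 8.1101e+04 J/mol = 81.1 kJ/mol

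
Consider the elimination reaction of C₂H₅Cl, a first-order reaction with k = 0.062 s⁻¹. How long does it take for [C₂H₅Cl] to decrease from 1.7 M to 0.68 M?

14.78 s

Step 1: For first-order: t = ln([C₂H₅Cl]₀/[C₂H₅Cl])/k
Step 2: t = ln(1.7/0.68)/0.062
Step 3: t = ln(2.5)/0.062
Step 4: t = 0.9163/0.062 = 14.78 s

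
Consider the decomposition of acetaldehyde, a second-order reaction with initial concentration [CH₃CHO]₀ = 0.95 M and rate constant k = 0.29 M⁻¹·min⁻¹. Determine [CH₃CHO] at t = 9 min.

0.273 M

Step 1: For a second-order reaction: 1/[CH₃CHO] = 1/[CH₃CHO]₀ + kt
Step 2: 1/[CH₃CHO] = 1/0.95 + 0.29 × 9
Step 3: 1/[CH₃CHO] = 1.053 + 2.61 = 3.663
Step 4: [CH₃CHO] = 1/3.663 = 0.273 M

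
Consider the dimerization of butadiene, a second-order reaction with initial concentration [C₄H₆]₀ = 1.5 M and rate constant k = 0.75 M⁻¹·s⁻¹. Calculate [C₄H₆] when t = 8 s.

0.15 M

Step 1: For a second-order reaction: 1/[C₄H₆] = 1/[C₄H₆]₀ + kt
Step 2: 1/[C₄H₆] = 1/1.5 + 0.75 × 8
Step 3: 1/[C₄H₆] = 0.6667 + 6 = 6.667
Step 4: [C₄H₆] = 1/6.667 = 0.15 M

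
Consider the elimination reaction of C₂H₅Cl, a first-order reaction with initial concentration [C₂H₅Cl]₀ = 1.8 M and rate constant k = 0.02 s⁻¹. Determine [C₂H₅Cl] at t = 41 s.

0.7928 M

Step 1: For a first-order reaction: [C₂H₅Cl] = [C₂H₅Cl]₀ × e^(-kt)
Step 2: [C₂H₅Cl] = 1.8 × e^(-0.02 × 41)
Step 3: [C₂H₅Cl] = 1.8 × e^(-0.82)
Step 4: [C₂H₅Cl] = 1.8 × 0.440432 = 0.7928 M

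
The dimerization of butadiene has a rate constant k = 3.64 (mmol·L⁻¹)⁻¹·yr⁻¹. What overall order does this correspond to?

second order (2)

Step 1: The units of k for an nth-order reaction are (concentration)^(1-n)·(time)⁻¹.
Step 2: Here k has units (mmol·L⁻¹)⁻¹·yr⁻¹, so the concentration exponent is -1.
Step 3: 1 - n = -1 ⇒ n = 2. The reaction is second order.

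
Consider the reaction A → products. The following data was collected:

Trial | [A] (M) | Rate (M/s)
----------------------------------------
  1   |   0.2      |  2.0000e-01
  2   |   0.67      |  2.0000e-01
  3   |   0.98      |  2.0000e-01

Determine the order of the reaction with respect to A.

zeroth order (0)

Step 1: Compare trials - when concentration changes, rate stays constant.
Step 2: rate₂/rate₁ = 2.0000e-01/2.0000e-01 = 1
Step 3: [A]₂/[A]₁ = 0.67/0.2 = 3.35
Step 4: Since rate ratio ≈ (conc ratio)^0, the reaction is zeroth order.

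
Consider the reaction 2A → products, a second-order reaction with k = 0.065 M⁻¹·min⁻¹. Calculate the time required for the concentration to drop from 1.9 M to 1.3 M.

3.737 min

Step 1: For second-order: t = (1/[A] - 1/[A]₀)/k
Step 2: t = (1/1.3 - 1/1.9)/0.065
Step 3: t = (0.7692 - 0.5263)/0.065
Step 4: t = 0.2429/0.065 = 3.737 min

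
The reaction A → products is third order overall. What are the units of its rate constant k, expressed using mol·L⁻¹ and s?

(mol·L⁻¹)⁻²·s⁻¹

Step 1: For overall order n, rate = k × (concentration)^n.
Step 2: Rate has units mol·L⁻¹·s⁻¹; concentration term has units (mol·L⁻¹)^3.
Step 3: k = rate / (concentration)^n, so units of k = (mol·L⁻¹)^(1-3)·s⁻¹ = (mol·L⁻¹)⁻²·s⁻¹.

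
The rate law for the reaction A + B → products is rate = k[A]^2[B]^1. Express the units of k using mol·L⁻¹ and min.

(mol·L⁻¹)⁻²·min⁻¹

Step 1: Overall order = 2 + 1 = 3.
Step 2: rate has units mol·L⁻¹·min⁻¹; [A]^2[B]^1 has units (mol·L⁻¹)^3.
Step 3: k = rate/([A]^2[B]^1), so units of k = (mol·L⁻¹)^(1-3)·min⁻¹ = (mol·L⁻¹)⁻²·min⁻¹.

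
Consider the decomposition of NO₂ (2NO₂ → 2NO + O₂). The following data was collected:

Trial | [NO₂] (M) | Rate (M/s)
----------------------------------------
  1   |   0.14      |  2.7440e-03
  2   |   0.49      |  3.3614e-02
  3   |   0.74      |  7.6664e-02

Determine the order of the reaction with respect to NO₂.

second order (2)

Step 1: Compare trials to find order n where rate₂/rate₁ = ([NO₂]₂/[NO₂]₁)^n
Step 2: rate₂/rate₁ = 3.3614e-02/2.7440e-03 = 12.25
Step 3: [NO₂]₂/[NO₂]₁ = 0.49/0.14 = 3.5
Step 4: n = ln(12.25)/ln(3.5) = 2.00 ≈ 2
Step 5: The reaction is second order in NO₂.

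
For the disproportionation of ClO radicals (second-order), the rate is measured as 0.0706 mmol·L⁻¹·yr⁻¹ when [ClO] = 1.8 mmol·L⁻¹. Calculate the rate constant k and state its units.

0.02179 (mmol·L⁻¹)⁻¹·yr⁻¹

Step 1: rate = k[ClO]^2, so k = rate / [ClO]^2.
Step 2: k = 0.0706 / (1.8)^2 = 0.0706 / 3.24.
Step 3: k = 0.02179 (mmol·L⁻¹)⁻¹·yr⁻¹.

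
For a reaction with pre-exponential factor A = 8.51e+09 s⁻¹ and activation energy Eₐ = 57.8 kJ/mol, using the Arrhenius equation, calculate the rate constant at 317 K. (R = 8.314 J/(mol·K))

2.54e+00 s⁻¹

Step 1: Use the Arrhenius equation: k = A × exp(-Eₐ/RT)
Step 2: Convert Eₐ to J/mol: 57.8 kJ/mol = 57800 J/mol
Step 3: Calculate the exponent: -Eₐ/(RT) = -57800/(8.314 × 317) = -21.93101
Step 4: k = 8.51e+09 × exp(-21.93101)
Step 5: k = 8.51e+09 × 2.98871e-10 = 2.5434e+00 s⁻¹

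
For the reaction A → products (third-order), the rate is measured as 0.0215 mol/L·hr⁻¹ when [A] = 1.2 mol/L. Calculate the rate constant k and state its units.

0.01244 (mol/L)⁻²·hr⁻¹

Step 1: rate = k[A]^3, so k = rate / [A]^3.
Step 2: k = 0.0215 / (1.2)^3 = 0.0215 / 1.728.
Step 3: k = 0.01244 (mol/L)⁻²·hr⁻¹.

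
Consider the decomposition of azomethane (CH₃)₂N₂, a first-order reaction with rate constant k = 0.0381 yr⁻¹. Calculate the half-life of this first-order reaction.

18.19 yr

Step 1: For a first-order reaction, t₁/₂ = ln(2)/k
Step 2: t₁/₂ = ln(2)/0.0381
Step 3: t₁/₂ = 0.6931/0.0381 = 18.19 yr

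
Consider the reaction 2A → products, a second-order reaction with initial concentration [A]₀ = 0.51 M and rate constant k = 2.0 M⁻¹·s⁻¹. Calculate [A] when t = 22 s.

0.02176 M

Step 1: For a second-order reaction: 1/[A] = 1/[A]₀ + kt
Step 2: 1/[A] = 1/0.51 + 2.0 × 22
Step 3: 1/[A] = 1.961 + 44 = 45.96
Step 4: [A] = 1/45.96 = 0.02176 M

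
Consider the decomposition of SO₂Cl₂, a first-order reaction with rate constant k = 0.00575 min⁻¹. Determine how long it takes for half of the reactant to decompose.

120.5 min

Step 1: For a first-order reaction, t₁/₂ = ln(2)/k
Step 2: t₁/₂ = ln(2)/0.00575
Step 3: t₁/₂ = 0.6931/0.00575 = 120.5 min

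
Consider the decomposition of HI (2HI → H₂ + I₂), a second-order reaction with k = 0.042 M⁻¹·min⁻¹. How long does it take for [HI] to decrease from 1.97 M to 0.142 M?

155.6 min

Step 1: For second-order: t = (1/[HI] - 1/[HI]₀)/k
Step 2: t = (1/0.142 - 1/1.97)/0.042
Step 3: t = (7.042 - 0.5076)/0.042
Step 4: t = 6.535/0.042 = 155.6 min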